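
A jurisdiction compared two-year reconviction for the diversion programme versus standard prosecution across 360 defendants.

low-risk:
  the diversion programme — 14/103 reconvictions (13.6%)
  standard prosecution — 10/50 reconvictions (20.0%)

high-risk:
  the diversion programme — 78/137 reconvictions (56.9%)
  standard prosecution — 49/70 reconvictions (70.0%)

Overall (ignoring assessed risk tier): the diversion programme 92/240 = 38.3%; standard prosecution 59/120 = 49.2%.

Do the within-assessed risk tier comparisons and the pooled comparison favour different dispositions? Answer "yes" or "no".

no

Within each assessed risk tier level (low-risk 13.6% vs 20.0%; high-risk 56.9% vs 70.0%), the diversion programme has the lower rate every time. Pooled: 38.3% vs 49.2% — the diversion programme has the lower rate overall. They agree.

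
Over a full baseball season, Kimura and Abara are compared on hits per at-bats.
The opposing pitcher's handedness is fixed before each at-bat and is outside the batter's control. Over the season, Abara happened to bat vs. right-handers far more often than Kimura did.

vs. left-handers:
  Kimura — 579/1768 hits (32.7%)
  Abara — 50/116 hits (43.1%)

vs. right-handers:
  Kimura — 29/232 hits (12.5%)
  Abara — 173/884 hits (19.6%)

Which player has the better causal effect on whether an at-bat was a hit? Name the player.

Abara

Within every pitcher handedness level Abara has the higher rate, yet pooled Kimura does — Simpson's reversal.
Here pitcher handedness is a common cause — it drives both which player a case falls under and the outcome. The crude comparison mixes populations; the stratum-specific rates are the causally relevant ones.
Within each level — vs. left-handers: 32.7% vs 43.1%; vs. right-handers: 12.5% vs 19.6% — Abara is higher every time.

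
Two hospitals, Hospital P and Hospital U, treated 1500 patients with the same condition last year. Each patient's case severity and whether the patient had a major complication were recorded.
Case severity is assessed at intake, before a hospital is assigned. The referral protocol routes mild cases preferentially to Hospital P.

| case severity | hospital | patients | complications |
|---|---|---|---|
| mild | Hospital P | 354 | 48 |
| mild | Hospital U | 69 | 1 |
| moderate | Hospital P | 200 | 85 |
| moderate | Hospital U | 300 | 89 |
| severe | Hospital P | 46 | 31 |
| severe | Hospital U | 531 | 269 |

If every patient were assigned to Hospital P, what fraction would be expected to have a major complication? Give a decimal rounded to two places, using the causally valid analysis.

0.44

Case severity satisfies the back-door criterion: it is not a descendant of the hospital, and it blocks the spurious path from hospital to outcome. Adjusting for it (i.e., using the within-case severity rates) gives the causal effect.
Standardising Hospital P to the population case severity mix: 0.282·48/354 + 0.333·85/200 + 0.385·31/46 = 0.439.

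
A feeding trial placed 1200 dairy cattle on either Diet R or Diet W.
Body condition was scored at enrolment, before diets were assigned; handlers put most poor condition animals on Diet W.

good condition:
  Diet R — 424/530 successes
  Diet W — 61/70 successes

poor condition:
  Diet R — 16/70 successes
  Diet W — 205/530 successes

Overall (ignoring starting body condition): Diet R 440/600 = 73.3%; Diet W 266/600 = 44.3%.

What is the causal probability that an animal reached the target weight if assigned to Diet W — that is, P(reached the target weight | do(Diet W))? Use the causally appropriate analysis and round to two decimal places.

Diet W is higher inside every starting body condition stratum but Diet R is higher in aggregate. Whether to stratify depends on how starting body condition relates to the diet.
The imbalance in starting body condition arose from how dairy cattle were allocated, not from anything the diet did; and starting body condition independently affects the outcome. The pooled gap is confounded — condition on starting body condition.
Standardising Diet W to the population starting body condition mix: 0.500·61/70 + 0.500·205/530 = 0.629.

0.63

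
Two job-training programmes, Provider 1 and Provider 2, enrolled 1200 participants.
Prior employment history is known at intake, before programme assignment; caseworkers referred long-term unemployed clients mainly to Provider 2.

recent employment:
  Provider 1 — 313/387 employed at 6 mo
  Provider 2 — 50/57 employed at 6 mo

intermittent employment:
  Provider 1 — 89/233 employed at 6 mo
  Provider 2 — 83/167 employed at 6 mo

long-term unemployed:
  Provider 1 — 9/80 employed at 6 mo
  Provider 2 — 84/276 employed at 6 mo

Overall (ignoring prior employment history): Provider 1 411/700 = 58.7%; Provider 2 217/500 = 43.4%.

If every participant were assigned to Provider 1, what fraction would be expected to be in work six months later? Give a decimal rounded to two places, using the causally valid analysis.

0.46

Since prior employment history is a pre-existing factor (not a product of the programme) and it affects the outcome on its own, it is a confounder. The stratified rates, not the pooled rate, identify the causal effect.
Standardising Provider 1 to the population prior employment history mix: 0.370·313/387 + 0.333·89/233 + 0.297·9/80 = 0.460.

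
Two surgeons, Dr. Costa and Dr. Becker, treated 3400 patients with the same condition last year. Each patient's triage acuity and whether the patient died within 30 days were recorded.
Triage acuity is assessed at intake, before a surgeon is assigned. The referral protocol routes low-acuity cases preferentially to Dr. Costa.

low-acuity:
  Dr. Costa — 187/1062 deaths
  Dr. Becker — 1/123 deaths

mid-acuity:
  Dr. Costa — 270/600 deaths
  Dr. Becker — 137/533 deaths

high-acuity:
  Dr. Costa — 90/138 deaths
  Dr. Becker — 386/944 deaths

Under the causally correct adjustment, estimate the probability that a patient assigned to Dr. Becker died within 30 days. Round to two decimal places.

0.22

Triage acuity is set before the surgeon has any effect — it is not caused by the surgeon — and it independently drives the outcome. That makes it a confounder, so the causal comparison is within triage acuity levels.
Standardising Dr. Becker to the population triage acuity mix: 0.349·1/123 + 0.333·137/533 + 0.318·386/944 = 0.219.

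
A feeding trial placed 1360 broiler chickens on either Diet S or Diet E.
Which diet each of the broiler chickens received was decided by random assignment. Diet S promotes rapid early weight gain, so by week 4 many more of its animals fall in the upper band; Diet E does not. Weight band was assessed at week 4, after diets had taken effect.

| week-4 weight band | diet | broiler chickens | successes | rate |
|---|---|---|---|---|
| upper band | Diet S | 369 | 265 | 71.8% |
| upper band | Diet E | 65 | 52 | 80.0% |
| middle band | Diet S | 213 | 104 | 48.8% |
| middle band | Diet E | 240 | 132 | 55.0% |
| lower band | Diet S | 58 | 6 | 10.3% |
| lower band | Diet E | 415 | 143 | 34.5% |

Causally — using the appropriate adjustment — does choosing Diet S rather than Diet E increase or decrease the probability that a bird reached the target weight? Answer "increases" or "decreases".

Week-4 weight band is recorded after the diet and is itself shifted by it — it sits on the causal path from diet to outcome. Conditioning on a mediator would strip out part of the effect we want; the pooled comparison gives the total causal effect.
Pooled: Diet S 58.6% vs Diet E 45.4%; Diet S is higher overall.

increases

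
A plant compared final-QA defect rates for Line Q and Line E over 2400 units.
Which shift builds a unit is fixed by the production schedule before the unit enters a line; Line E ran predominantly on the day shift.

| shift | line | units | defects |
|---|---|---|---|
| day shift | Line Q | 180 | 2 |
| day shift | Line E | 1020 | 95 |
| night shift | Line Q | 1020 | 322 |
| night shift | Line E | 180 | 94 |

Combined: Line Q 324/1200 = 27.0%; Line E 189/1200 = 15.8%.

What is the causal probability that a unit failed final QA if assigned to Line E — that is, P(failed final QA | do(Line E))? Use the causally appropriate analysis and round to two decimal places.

Here shift is a common cause — it drives both which line a case falls under and the outcome. The crude comparison mixes populations; the stratum-specific rates are the causally relevant ones.
Standardising Line E to the population shift mix: 0.500·95/1020 + 0.500·94/180 = 0.308.

0.31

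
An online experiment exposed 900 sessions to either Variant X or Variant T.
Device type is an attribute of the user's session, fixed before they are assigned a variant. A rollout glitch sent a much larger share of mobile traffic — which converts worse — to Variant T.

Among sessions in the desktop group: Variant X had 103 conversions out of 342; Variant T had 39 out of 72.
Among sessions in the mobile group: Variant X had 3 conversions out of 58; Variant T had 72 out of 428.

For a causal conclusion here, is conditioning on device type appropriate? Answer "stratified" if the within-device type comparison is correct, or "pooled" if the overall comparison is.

stratified

The device type-specific comparison favours Variant T throughout, but the pooled figures favour Variant X. The question is whether to condition on device type.
Since device type is a pre-existing factor (not a product of the variant) and it affects the outcome on its own, it is a confounder. The stratified rates, not the pooled rate, identify the causal effect.
Within each level — desktop: 30.1% vs 54.2%; mobile: 5.2% vs 16.8% — Variant T is higher every time.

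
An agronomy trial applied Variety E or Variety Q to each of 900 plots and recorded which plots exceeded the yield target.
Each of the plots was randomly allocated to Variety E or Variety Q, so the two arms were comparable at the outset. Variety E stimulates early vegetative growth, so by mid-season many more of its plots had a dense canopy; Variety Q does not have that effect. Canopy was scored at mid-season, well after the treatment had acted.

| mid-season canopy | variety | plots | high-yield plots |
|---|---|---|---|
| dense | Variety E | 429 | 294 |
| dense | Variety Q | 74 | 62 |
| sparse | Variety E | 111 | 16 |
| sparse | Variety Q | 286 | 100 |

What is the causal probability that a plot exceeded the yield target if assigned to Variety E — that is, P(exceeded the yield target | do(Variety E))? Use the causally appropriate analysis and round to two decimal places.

0.57

The stratified and pooled comparisons disagree (Variety Q wins within each mid-season canopy; Variety E wins overall), so the answer turns on the causal role of mid-season canopy.
The distribution of mid-season canopy is itself part of what the variety does — it is an intermediate outcome. Holding it fixed would remove that part of the effect; the total effect is the pooled difference.
So P(outcome | do(Variety E)) is just the pooled rate for Variety E: 310/540 = 0.574.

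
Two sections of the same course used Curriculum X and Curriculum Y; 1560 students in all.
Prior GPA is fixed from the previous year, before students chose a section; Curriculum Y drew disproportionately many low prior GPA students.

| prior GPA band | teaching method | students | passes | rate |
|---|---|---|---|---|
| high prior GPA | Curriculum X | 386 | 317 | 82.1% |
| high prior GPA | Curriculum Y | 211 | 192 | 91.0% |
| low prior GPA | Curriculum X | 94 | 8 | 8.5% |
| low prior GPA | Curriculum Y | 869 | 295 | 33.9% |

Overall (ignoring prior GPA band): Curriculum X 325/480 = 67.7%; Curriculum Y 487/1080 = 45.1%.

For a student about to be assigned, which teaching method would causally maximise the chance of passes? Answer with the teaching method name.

Curriculum Y is higher inside every prior GPA band stratum but Curriculum X is higher in aggregate. Whether to stratify depends on how prior GPA band relates to the teaching method.
The imbalance in prior GPA band arose from how students were allocated, not from anything the teaching method did; and prior GPA band independently affects the outcome. The pooled gap is confounded — condition on prior GPA band.
Within each level — high prior GPA: 82.1% vs 91.0%; low prior GPA: 8.5% vs 33.9% — Curriculum Y is higher every time.

Curriculum Y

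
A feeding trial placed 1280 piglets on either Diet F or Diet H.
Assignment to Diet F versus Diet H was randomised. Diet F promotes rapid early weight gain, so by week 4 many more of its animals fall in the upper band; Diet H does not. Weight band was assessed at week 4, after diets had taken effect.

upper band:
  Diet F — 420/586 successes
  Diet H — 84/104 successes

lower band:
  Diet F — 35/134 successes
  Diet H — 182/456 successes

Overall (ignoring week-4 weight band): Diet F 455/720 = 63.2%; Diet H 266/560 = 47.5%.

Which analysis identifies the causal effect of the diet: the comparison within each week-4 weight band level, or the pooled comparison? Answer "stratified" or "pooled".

Week-4 weight band is recorded after the diet and is itself shifted by it — it sits on the causal path from diet to outcome. Conditioning on a mediator would strip out part of the effect we want; the pooled comparison gives the total causal effect.
Pooled: Diet F 63.2% vs Diet H 47.5%; Diet F is higher overall.

pooled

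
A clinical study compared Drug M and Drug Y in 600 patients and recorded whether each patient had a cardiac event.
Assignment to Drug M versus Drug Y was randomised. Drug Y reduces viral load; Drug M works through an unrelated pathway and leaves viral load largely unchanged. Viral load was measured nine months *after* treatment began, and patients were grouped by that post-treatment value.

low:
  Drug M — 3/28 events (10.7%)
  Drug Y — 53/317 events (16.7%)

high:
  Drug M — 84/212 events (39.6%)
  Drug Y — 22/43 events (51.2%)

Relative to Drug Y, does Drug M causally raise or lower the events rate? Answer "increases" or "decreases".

Drug M is lower inside every viral load stratum but Drug Y is lower in aggregate. Whether to stratify depends on how viral load relates to the drug.
Because the drug influences viral load, viral load is a post-treatment mediator, not a confounder. Stratifying on it would bias the estimate; the causal effect is the crude pooled difference.
Pooled: Drug M 36.2% vs Drug Y 20.8%; Drug Y is lower overall.

increases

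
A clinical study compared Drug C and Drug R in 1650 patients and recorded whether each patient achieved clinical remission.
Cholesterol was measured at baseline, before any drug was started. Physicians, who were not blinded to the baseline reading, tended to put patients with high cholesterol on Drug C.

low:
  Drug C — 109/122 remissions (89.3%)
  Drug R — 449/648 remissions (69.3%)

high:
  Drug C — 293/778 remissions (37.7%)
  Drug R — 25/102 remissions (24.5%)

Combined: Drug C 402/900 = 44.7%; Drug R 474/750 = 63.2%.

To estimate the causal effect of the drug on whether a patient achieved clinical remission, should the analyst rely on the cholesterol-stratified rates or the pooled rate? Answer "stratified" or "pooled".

stratified

The imbalance in cholesterol arose from how patients were allocated, not from anything the drug did; and cholesterol independently affects the outcome. The pooled gap is confounded — condition on cholesterol.
Within each level — low: 89.3% vs 69.3%; high: 37.7% vs 24.5% — Drug C is higher every time.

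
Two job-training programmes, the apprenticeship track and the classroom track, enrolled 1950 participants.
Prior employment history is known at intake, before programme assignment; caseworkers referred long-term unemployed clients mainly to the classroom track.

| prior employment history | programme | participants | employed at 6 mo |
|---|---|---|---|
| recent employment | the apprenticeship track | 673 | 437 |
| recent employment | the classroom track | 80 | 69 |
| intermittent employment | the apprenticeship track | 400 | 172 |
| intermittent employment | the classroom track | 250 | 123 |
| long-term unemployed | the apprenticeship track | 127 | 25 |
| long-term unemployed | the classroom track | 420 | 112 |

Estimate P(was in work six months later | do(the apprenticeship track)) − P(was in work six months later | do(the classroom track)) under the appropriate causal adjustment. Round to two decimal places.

Prior employment history satisfies the back-door criterion: it is not a descendant of the programme, and it blocks the spurious path from programme to outcome. Adjusting for it (i.e., using the within-prior employment history rates) gives the causal effect.
Adjusting over the population distribution of prior employment history: 0.386·(0.649−0.863) + 0.333·(0.430−0.492) + 0.281·(0.197−0.267) = -0.123.

-0.12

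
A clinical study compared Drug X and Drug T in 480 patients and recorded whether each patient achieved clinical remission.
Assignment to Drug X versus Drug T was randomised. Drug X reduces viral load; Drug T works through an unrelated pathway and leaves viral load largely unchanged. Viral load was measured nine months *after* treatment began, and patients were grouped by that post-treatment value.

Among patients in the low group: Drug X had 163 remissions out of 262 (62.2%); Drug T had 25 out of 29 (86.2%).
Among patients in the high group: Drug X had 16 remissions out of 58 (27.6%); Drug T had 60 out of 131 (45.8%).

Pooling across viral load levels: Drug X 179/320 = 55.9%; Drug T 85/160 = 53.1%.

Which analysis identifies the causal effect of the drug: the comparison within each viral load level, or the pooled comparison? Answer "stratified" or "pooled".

pooled

The viral load-specific comparison favours Drug T throughout, but the pooled figures favour Drug X. The question is whether to condition on viral load.
Viral load is recorded after the drug and is itself shifted by it — it sits on the causal path from drug to outcome. Conditioning on a mediator would strip out part of the effect we want; the pooled comparison gives the total causal effect.
Pooled: Drug X 55.9% vs Drug T 53.1%; Drug X is higher overall.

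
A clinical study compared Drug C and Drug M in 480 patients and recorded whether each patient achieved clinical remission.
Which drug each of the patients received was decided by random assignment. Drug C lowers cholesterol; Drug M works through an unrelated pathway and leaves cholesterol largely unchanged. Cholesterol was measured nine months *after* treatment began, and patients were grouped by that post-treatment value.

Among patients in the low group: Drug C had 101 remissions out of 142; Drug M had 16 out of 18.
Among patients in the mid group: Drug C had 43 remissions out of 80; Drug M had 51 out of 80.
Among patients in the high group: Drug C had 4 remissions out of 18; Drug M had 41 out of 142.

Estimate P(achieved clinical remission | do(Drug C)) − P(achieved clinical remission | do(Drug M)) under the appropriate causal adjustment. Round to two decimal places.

+0.17

The stratified and pooled comparisons disagree (Drug M wins within each cholesterol; Drug C wins overall), so the answer turns on the causal role of cholesterol.
Cholesterol is downstream of the drug. One should not condition on a consequence of treatment, so the overall rates are the right comparison.
The causal difference is the pooled difference: 0.617 − 0.450 = +0.167.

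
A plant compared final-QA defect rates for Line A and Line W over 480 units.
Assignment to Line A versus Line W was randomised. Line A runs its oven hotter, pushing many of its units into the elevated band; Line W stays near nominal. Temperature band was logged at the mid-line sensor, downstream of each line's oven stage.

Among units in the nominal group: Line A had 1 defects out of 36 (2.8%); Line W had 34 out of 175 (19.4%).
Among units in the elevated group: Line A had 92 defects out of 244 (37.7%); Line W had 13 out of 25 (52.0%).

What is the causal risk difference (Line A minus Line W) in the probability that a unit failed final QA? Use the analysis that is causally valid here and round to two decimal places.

+0.10

In-process temperature band is downstream of the line. One should not condition on a consequence of treatment, so the overall rates are the right comparison.
The causal difference is the pooled difference: 0.332 − 0.235 = +0.097.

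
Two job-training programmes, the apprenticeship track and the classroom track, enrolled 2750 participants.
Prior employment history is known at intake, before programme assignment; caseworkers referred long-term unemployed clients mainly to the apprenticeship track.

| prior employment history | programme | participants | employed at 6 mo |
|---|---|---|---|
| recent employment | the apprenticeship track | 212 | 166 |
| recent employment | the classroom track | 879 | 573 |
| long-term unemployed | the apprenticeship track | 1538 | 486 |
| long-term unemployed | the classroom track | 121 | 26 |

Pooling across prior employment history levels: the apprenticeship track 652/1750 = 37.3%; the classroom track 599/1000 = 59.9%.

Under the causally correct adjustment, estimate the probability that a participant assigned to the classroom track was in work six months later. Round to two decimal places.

Within every prior employment history level the apprenticeship track has the higher rate, yet pooled the classroom track does — Simpson's reversal.
Prior employment history is set before the programme has any effect — it is not caused by the programme — and it independently drives the outcome. That makes it a confounder, so the causal comparison is within prior employment history levels.
Standardising the classroom track to the population prior employment history mix: 0.397·573/879 + 0.603·26/121 = 0.388.

0.39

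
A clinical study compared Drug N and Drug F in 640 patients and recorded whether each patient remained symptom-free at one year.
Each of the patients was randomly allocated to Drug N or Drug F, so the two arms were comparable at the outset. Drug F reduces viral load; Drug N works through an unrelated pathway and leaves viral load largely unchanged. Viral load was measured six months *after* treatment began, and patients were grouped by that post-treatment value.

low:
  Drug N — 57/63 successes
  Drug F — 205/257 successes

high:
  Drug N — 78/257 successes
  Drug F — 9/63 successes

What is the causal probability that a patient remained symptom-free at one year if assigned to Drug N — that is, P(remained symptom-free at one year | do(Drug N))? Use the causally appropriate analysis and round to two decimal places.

Viral load is recorded after the drug and is itself shifted by it — it sits on the causal path from drug to outcome. Conditioning on a mediator would strip out part of the effect we want; the pooled comparison gives the total causal effect.
So P(outcome | do(Drug N)) is just the pooled rate for Drug N: 135/320 = 0.422.

0.42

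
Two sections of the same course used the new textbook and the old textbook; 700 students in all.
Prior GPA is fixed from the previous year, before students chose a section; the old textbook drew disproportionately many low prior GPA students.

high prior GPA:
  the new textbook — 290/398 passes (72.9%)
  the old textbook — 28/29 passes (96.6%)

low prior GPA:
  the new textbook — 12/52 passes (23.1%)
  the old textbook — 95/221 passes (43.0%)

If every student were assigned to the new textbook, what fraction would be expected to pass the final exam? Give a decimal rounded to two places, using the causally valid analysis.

0.53

the old textbook is higher inside every prior GPA band stratum but the new textbook is higher in aggregate. Whether to stratify depends on how prior GPA band relates to the teaching method.
Prior GPA band differs across teaching methods for reasons unrelated to any effect of the teaching method itself, and it separately predicts the outcome — a classic confounder. We must compare within prior GPA band levels.
Standardising the new textbook to the population prior GPA band mix: 0.610·290/398 + 0.390·12/52 = 0.534.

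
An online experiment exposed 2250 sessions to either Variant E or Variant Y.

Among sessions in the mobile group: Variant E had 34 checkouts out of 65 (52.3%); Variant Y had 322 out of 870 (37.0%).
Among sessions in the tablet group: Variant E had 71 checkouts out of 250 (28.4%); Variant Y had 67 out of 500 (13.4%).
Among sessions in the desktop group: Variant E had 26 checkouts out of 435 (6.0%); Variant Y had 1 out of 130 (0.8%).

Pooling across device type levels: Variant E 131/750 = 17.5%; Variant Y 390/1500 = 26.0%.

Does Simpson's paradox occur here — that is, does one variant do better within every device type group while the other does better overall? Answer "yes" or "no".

Within each device type level (mobile 52.3% vs 37.0%; tablet 28.4% vs 13.4%; desktop 6.0% vs 0.8%), Variant E has the higher rate every time. Pooled: 17.5% vs 26.0% — Variant Y has the higher rate overall. The two comparisons disagree.

yes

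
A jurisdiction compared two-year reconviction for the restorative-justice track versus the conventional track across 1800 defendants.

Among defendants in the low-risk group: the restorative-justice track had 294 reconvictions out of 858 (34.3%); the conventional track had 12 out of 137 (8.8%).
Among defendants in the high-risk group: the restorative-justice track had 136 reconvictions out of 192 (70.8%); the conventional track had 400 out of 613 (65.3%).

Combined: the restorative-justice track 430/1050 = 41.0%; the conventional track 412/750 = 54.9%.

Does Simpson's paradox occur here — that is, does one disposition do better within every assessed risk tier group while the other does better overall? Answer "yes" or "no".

yes

Within each assessed risk tier level (low-risk 34.3% vs 8.8%; high-risk 70.8% vs 65.3%), the conventional track has the lower rate every time. Pooled: 41.0% vs 54.9% — the restorative-justice track has the lower rate overall. The two comparisons disagree.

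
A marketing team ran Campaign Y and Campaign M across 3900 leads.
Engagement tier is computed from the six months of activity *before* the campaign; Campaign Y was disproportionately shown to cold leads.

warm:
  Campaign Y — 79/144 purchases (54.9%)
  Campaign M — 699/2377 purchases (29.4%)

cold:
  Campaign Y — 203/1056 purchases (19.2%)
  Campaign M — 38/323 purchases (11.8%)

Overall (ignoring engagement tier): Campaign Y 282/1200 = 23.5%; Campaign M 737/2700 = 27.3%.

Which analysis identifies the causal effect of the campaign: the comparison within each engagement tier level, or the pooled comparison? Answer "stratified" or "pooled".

Within every engagement tier level Campaign Y has the higher rate, yet pooled Campaign M does — Simpson's reversal.
Nothing the campaign does changes engagement tier; the imbalance is an allocation artefact. With engagement tier also predicting the outcome, the pooled figure is confounded, and the within-stratum comparison is the causal one.
Within each level — warm: 54.9% vs 29.4%; cold: 19.2% vs 11.8% — Campaign Y is higher every time.

stratified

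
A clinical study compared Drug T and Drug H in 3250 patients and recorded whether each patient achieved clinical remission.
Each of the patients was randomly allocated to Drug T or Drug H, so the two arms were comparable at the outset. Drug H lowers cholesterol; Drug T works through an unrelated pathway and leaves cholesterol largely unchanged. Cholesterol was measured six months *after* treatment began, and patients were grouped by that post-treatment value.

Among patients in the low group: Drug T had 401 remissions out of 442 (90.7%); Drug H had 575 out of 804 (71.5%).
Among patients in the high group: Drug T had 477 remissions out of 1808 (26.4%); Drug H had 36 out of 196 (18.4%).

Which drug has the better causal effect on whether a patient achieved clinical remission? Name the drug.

Cholesterol is downstream of the drug. One should not condition on a consequence of treatment, so the overall rates are the right comparison.
Pooled: Drug T 39.0% vs Drug H 61.1%; Drug H is higher overall.

Drug H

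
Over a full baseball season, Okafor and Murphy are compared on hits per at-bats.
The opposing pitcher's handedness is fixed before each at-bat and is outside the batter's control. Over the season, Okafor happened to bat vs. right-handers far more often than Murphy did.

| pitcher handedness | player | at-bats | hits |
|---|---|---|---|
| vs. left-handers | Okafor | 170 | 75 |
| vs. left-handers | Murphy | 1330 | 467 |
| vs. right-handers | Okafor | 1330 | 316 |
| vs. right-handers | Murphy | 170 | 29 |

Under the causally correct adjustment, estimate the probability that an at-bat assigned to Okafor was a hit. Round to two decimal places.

Pitcher handedness differs across players for reasons unrelated to any effect of the player itself, and it separately predicts the outcome — a classic confounder. We must compare within pitcher handedness levels.
Standardising Okafor to the population pitcher handedness mix: 0.500·75/170 + 0.500·316/1330 = 0.339.

0.34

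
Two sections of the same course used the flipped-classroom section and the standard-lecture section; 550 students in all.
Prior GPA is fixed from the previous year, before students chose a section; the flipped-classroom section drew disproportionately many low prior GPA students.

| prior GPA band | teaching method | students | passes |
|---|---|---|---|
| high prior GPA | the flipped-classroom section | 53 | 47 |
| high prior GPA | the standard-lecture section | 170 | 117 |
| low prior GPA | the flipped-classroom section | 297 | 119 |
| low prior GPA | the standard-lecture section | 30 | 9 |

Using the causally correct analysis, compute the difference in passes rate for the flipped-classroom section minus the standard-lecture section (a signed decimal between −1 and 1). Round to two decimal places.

+0.14

the flipped-classroom section is higher inside every prior GPA band stratum but the standard-lecture section is higher in aggregate. Whether to stratify depends on how prior GPA band relates to the teaching method.
The imbalance in prior GPA band arose from how students were allocated, not from anything the teaching method did; and prior GPA band independently affects the outcome. The pooled gap is confounded — condition on prior GPA band.
Adjusting over the population distribution of prior GPA band: 0.405·(0.887−0.688) + 0.595·(0.401−0.300) = +0.140.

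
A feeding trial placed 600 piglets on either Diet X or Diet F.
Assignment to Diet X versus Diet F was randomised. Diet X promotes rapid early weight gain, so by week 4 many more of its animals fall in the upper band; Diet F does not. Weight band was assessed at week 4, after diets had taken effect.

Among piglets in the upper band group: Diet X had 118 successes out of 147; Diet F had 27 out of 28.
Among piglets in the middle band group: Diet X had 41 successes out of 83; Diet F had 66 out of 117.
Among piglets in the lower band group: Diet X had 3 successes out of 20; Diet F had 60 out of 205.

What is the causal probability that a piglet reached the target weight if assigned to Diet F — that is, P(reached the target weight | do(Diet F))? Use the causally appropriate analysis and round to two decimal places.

0.44

Stratifying would compare diets among piglets the diets themselves sorted into week-4 weight band groups — a form of selection on an intermediate. The unconditioned pooled rates give the total causal effect.
So P(outcome | do(Diet F)) is just the pooled rate for Diet F: 153/350 = 0.437.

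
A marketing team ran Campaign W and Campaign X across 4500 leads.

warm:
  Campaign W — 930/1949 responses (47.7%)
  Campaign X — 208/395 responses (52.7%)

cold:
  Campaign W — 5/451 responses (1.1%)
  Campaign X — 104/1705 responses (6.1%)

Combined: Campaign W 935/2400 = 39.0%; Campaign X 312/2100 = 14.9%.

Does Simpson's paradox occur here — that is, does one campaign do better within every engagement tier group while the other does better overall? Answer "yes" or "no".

yes

Within each engagement tier level (warm 47.7% vs 52.7%; cold 1.1% vs 6.1%), Campaign X has the higher rate every time. Pooled: 39.0% vs 14.9% — Campaign W has the higher rate overall. The two comparisons disagree.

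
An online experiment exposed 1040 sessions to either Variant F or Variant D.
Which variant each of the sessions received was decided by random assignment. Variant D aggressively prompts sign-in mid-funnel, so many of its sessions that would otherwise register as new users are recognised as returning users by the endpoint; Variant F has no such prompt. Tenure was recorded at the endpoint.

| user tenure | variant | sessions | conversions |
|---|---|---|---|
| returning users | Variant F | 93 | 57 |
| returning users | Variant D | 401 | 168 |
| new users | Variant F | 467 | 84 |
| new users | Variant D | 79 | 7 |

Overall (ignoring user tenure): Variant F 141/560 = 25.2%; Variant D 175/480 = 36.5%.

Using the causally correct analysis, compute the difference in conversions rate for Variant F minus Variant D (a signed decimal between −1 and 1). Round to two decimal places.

-0.11

Variant F is higher inside every user tenure stratum but Variant D is higher in aggregate. Whether to stratify depends on how user tenure relates to the variant.
Because the variant influences user tenure, user tenure is a post-treatment mediator, not a confounder. Stratifying on it would bias the estimate; the causal effect is the crude pooled difference.
The causal difference is the pooled difference: 0.252 − 0.365 = -0.113.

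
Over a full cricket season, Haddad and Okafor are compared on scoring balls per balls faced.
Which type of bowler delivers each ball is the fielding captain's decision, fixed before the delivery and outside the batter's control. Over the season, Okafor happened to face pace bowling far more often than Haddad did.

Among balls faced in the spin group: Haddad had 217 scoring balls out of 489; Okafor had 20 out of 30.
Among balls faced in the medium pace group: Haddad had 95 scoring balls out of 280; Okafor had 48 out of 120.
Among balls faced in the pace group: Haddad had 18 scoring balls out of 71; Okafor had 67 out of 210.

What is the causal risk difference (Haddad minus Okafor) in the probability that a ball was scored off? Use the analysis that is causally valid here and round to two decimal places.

-0.13

Nothing the player does changes bowling type; the imbalance is an allocation artefact. With bowling type also predicting the outcome, the pooled figure is confounded, and the within-stratum comparison is the causal one.
Adjusting over the population distribution of bowling type: 0.432·(0.444−0.667) + 0.333·(0.339−0.400) + 0.234·(0.254−0.319) = -0.132.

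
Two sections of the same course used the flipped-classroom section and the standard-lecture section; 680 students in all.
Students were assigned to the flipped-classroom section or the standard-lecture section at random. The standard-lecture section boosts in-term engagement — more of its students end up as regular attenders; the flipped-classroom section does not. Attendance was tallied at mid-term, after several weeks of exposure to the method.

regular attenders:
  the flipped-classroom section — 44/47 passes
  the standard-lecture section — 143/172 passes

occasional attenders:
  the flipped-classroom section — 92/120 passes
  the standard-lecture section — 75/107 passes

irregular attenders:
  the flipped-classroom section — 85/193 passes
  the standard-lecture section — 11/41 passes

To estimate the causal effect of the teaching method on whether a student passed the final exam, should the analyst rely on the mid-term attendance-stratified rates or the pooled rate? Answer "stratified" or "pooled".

pooled

Stratifying would compare teaching methods among students the teaching methods themselves sorted into mid-term attendance groups — a form of selection on an intermediate. The unconditioned pooled rates give the total causal effect.
Pooled: the flipped-classroom section 61.4% vs the standard-lecture section 71.6%; the standard-lecture section is higher overall.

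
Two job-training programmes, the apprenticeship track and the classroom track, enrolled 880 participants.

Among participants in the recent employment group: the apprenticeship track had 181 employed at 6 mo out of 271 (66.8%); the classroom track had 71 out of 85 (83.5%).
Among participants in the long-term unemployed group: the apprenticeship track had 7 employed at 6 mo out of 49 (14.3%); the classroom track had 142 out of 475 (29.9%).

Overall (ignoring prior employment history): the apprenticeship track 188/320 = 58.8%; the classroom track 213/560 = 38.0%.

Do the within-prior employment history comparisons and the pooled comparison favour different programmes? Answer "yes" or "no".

Within each prior employment history level (recent employment 66.8% vs 83.5%; long-term unemployed 14.3% vs 29.9%), the classroom track has the higher rate every time. Pooled: 58.8% vs 38.0% — the apprenticeship track has the higher rate overall. The two comparisons disagree.

yes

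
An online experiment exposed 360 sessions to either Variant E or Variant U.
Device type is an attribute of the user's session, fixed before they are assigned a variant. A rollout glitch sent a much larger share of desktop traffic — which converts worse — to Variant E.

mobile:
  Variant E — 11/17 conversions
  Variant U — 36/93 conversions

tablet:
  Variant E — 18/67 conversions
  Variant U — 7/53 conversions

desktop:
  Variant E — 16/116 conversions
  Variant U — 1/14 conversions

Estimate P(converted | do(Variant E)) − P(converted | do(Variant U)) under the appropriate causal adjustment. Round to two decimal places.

The imbalance in device type arose from how sessions were allocated, not from anything the variant did; and device type independently affects the outcome. The pooled gap is confounded — condition on device type.
Adjusting over the population distribution of device type: 0.306·(0.647−0.387) + 0.333·(0.269−0.132) + 0.361·(0.138−0.071) = +0.149.

+0.15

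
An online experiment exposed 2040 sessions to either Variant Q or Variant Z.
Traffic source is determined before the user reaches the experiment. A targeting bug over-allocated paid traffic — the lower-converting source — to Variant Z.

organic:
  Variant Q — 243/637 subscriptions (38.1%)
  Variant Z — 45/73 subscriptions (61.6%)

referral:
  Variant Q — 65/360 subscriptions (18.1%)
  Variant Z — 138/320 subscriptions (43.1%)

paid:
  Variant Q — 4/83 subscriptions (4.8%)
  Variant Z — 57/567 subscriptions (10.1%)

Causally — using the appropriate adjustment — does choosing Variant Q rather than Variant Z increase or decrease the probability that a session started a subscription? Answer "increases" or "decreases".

Traffic source differs across variants for reasons unrelated to any effect of the variant itself, and it separately predicts the outcome — a classic confounder. We must compare within traffic source levels.
Within each level — organic: 38.1% vs 61.6%; referral: 18.1% vs 43.1%; paid: 4.8% vs 10.1% — Variant Z is higher every time.

decreases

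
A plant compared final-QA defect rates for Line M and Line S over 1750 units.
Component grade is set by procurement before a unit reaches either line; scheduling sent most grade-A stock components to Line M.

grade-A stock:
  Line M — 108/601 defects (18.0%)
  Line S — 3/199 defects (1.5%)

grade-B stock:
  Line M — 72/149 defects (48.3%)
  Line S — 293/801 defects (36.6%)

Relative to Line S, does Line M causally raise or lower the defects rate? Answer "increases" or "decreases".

Here component grade is a common cause — it drives both which line a case falls under and the outcome. The crude comparison mixes populations; the stratum-specific rates are the causally relevant ones.
Within each level — grade-A stock: 18.0% vs 1.5%; grade-B stock: 48.3% vs 36.6% — Line S is lower every time.

increases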